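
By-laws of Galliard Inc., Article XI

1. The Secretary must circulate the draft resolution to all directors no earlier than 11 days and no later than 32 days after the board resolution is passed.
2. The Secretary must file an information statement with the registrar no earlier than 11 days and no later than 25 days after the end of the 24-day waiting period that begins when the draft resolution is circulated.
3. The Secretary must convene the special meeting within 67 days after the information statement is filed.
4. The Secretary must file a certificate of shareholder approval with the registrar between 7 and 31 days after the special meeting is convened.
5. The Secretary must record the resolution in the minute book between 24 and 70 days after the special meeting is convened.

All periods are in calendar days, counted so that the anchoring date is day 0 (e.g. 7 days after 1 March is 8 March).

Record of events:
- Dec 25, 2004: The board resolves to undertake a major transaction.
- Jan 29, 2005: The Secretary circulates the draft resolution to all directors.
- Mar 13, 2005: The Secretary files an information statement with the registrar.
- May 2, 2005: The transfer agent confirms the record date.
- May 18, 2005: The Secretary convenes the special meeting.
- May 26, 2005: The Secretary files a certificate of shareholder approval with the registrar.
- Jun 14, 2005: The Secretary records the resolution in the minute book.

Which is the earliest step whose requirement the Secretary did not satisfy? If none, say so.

Step 1

(1) the permitted window runs from Dec 25, 2004 + 11 = Jan 5, 2005 to Dec 25, 2004 + 32 = Jan 26, 2005; done Jan 29, 2005 — 3 days after the window closed.
No need to go further; step 1 was not satisfied.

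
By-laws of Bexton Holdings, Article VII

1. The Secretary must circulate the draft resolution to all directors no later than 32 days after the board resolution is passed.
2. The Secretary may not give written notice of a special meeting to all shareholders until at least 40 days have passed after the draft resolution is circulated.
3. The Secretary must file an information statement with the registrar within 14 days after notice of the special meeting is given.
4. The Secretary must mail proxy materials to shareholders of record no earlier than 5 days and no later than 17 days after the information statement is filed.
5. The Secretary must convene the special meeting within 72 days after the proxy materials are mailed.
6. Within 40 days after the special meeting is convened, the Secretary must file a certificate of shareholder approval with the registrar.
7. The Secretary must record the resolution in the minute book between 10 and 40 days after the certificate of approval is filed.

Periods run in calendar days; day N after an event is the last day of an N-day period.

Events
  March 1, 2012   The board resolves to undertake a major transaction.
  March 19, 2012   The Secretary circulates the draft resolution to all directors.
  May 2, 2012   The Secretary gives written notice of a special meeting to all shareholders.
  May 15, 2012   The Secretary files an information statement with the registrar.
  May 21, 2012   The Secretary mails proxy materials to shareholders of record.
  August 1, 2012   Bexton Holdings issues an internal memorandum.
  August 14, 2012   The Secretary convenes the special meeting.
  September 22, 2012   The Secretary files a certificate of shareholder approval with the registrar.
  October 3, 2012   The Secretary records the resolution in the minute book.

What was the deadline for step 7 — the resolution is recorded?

November 1, 2012

Step 7 runs from September 22, 2012, when the certificate of approval is filed. The window is 10–40 days after September 22, 2012; it closes on November 1, 2012.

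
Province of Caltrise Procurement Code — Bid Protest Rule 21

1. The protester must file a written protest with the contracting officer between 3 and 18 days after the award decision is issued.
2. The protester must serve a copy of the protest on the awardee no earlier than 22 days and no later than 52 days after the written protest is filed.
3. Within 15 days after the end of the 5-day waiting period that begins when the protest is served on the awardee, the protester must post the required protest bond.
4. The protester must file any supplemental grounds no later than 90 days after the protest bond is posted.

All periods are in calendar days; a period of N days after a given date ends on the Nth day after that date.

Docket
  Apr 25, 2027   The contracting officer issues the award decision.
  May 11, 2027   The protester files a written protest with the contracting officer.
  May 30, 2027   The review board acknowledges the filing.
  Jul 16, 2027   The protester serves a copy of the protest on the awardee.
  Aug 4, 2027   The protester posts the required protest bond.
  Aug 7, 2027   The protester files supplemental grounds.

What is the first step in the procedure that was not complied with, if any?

Step 2

Step 1 — 3 and 18 days from Apr 25, 2027 (when the award decision is issued) are Apr 28, 2027 and May 13, 2027 respectively; May 11, 2027 falls inside that range.
Step 2 — 22 and 52 days from May 11, 2027 (when the written protest is filed) are Jun 2, 2027 and Jul 2, 2027 respectively; done Jul 16, 2027 — 14 days after the window closed.
Later steps need not be reached.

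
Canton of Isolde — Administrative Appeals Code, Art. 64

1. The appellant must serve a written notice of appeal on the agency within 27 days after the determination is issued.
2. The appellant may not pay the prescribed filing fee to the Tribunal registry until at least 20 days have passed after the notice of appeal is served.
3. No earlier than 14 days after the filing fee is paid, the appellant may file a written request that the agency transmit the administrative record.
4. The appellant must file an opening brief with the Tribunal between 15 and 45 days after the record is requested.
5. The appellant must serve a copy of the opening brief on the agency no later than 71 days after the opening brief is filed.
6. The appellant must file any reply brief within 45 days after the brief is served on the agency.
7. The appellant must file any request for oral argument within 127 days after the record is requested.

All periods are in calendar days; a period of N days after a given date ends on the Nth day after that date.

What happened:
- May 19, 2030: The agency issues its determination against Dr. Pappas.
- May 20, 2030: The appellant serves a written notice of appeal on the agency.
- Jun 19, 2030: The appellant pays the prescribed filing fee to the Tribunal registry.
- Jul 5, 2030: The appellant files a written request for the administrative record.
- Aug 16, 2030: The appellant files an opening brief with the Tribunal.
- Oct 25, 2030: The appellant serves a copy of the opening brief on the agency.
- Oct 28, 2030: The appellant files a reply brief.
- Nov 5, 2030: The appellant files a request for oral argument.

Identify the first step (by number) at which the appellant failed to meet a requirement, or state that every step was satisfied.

Step 1: 27 days after May 19, 2030 (when the determination is issued) is Jun 15, 2030; done May 20, 2030 — timely.
Step 2: the earliest permitted date is 20 days after May 20, 2030 (when the notice of appeal is served), i.e. Jun 9, 2030; done Jun 19, 2030 — permitted.
Step 3: the earliest permitted date is 14 days after Jun 19, 2030 (when the filing fee is paid), i.e. Jul 3, 2030; done Jul 5, 2030 — permitted.
Step 4: the window is 15–45 days after Jul 5, 2030 (when the record is requested), so Jul 20, 2030 through Aug 19, 2030; Aug 16, 2030 falls inside that range.
Step 5: 71 days after Aug 16, 2030 (when the opening brief is filed) is Oct 26, 2030; completed Oct 25, 2030, before the deadline.
Step 6: 45 days after Oct 25, 2030 (when the brief is served on the agency) is Dec 9, 2030; done Oct 28, 2030 — timely.
Step 7: 127 days after Jul 5, 2030 (when the record is requested) is Nov 9, 2030; done Nov 5, 2030 — timely.

None — every step was satisfied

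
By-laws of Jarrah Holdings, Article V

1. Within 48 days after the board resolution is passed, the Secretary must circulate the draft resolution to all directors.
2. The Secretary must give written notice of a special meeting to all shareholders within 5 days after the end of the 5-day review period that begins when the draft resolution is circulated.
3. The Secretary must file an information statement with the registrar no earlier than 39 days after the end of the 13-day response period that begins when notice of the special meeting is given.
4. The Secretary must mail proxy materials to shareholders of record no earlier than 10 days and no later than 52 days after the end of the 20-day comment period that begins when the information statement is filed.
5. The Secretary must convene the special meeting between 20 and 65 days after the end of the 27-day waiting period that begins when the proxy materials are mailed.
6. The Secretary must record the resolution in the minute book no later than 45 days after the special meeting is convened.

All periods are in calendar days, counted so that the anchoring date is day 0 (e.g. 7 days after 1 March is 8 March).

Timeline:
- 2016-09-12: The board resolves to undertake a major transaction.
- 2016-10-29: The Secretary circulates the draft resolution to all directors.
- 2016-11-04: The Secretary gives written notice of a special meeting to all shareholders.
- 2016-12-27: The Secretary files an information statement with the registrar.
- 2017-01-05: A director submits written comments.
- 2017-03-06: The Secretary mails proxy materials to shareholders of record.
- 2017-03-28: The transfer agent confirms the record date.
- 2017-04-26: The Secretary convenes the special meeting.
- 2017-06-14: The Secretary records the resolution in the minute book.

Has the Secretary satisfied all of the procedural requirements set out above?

Step 1: 48 days after 2016-09-12 (when the board resolution is passed) is 2016-10-30; 2016-10-29 is within that limit.
Step 2: 5 days after 2016-11-03 (end of the 5-day review period, which began when the draft resolution is circulated on 2016-10-29) is 2016-11-08; 2016-11-04 is within that limit.
Step 3: the earliest permitted date is 39 days after 2016-11-17 (end of the 13-day response period, which began when notice of the special meeting is given on 2016-11-04), i.e. 2016-12-26; 2016-12-27 is on or after that date.
Step 4: the window is 10–52 days after 2017-01-16 (end of the 20-day comment period, which began when the information statement is filed on 2016-12-27), so 2017-01-26 through 2017-03-09; done 2017-03-06 — within the window.
Step 5: the window is 20–65 days after 2017-04-02 (end of the 27-day waiting period, which began when the proxy materials are mailed on 2017-03-06), so 2017-04-22 through 2017-06-06; 2017-04-26 falls inside that range.
Step 6: 45 days after 2017-04-26 (when the special meeting is convened) is 2017-06-10; done 2017-06-14 — 4 days late.

No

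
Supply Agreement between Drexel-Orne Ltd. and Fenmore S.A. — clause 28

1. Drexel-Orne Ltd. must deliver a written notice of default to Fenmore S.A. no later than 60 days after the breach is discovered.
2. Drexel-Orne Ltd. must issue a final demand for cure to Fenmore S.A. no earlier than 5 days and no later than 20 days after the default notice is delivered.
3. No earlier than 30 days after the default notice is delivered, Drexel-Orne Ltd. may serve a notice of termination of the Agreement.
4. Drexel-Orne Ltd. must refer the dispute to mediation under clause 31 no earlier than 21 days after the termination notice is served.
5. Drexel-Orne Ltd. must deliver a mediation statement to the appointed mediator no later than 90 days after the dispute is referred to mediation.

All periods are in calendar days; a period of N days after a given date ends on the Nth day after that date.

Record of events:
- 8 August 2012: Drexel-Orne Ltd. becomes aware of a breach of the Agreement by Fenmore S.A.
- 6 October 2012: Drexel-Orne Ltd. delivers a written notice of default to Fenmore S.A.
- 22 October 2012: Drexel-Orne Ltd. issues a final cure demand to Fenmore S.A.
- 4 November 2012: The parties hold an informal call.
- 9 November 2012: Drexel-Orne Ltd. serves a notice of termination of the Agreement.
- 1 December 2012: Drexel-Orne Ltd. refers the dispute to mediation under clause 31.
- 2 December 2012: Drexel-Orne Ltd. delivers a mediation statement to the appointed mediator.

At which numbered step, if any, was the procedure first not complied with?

(1) due by 8 August 2012 + 60 days = 7 October 2012; completed 6 October 2012, before the deadline.
(2) the permitted window runs from 6 October 2012 + 5 = 11 October 2012 to 6 October 2012 + 20 = 26 October 2012; 22 October 2012 falls inside that range.
(3) permitted from 6 October 2012 + 30 days = 5 November 2012 onward; done 9 November 2012, after the minimum wait.
(4) permitted from 9 November 2012 + 21 days = 30 November 2012 onward; 1 December 2012 is on or after that date.
(5) due by 1 December 2012 + 90 days = 1 March 2013; completed 2 December 2012, before the deadline.

None — every step was satisfied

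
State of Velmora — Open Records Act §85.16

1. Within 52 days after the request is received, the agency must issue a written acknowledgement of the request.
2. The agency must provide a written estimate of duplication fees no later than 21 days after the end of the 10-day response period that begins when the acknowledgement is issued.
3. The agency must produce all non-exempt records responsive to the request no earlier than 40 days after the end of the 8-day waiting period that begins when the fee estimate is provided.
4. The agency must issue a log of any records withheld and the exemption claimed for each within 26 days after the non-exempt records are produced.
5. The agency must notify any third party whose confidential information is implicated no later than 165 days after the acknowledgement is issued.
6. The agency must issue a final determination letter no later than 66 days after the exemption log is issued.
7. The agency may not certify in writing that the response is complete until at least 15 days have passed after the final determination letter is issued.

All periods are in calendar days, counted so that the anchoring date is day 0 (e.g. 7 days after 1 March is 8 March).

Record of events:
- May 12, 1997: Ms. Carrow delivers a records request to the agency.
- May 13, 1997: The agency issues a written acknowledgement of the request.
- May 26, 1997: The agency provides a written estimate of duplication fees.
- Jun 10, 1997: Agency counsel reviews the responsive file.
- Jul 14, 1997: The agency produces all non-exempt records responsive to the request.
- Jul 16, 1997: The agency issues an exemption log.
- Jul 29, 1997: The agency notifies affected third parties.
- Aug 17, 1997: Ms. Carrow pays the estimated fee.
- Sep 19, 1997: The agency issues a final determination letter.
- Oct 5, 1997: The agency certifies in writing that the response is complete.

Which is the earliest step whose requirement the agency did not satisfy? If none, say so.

(1) due by May 12, 1997 + 52 days = Jul 3, 1997; May 13, 1997 is within that limit.
(2) due by May 23, 1997 + 21 days = Jun 13, 1997; done May 26, 1997 — timely.
(3) permitted from Jun 3, 1997 + 40 days = Jul 13, 1997 onward; done Jul 14, 1997, after the minimum wait.
(4) due by Jul 14, 1997 + 26 days = Aug 9, 1997; Jul 16, 1997 is within that limit.
(5) due by May 13, 1997 + 165 days = Oct 25, 1997; done Jul 29, 1997 — timely.
(6) due by Jul 16, 1997 + 66 days = Sep 20, 1997; Sep 19, 1997 is within that limit.
(7) permitted from Sep 19, 1997 + 15 days = Oct 4, 1997 onward; Oct 5, 1997 is on or after that date.

None — every step was satisfied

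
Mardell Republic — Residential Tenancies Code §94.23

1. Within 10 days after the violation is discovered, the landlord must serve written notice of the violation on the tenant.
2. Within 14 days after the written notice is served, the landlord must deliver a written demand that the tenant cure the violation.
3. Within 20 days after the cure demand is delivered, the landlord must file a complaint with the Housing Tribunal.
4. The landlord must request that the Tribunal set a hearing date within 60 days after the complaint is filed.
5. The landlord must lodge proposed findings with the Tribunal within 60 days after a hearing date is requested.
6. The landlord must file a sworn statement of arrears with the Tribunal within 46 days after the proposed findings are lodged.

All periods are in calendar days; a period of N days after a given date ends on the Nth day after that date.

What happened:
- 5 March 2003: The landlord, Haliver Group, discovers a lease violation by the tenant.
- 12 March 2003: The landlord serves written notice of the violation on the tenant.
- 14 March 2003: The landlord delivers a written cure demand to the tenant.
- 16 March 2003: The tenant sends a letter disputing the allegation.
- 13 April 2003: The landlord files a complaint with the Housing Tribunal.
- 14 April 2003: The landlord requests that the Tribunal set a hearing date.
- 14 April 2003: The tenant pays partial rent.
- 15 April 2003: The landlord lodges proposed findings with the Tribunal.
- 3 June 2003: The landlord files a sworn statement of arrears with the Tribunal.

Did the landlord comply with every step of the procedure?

Step 1 — counting 10 days from 5 March 2003 (when the violation is discovered) gives a deadline of 15 March 2003; completed 12 March 2003, before the deadline.
Step 2 — counting 14 days from 12 March 2003 (when the written notice is served) gives a deadline of 26 March 2003; 14 March 2003 is within that limit.
Step 3 — counting 20 days from 14 March 2003 (when the cure demand is delivered) gives a deadline of 3 April 2003; not done until 13 April 2003, 10 days after the deadline.
That is the first point of non-compliance.

No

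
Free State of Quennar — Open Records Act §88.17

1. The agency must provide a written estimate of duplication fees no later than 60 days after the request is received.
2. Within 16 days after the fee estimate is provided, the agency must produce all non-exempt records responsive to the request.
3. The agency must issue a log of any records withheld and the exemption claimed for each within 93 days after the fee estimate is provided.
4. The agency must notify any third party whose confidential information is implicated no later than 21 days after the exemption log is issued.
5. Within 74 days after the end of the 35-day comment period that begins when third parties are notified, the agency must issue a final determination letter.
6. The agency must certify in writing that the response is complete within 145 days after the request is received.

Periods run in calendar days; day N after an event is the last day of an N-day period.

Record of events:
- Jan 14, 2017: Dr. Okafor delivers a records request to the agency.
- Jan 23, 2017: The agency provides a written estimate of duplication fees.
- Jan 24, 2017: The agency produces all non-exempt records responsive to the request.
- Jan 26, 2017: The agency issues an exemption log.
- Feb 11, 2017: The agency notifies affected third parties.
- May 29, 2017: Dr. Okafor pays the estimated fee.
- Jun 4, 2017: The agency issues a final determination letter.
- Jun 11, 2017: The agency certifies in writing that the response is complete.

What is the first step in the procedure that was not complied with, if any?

Step 5

Step 1: 60 days after Jan 14, 2017 (when the request is received) is Mar 15, 2017; Jan 23, 2017 is within that limit.
Step 2: 16 days after Jan 23, 2017 (when the fee estimate is provided) is Feb 8, 2017; Jan 24, 2017 is within that limit.
Step 3: 93 days after Jan 23, 2017 (when the fee estimate is provided) is Apr 26, 2017; done Jan 26, 2017 — timely.
Step 4: 21 days after Jan 26, 2017 (when the exemption log is issued) is Feb 16, 2017; completed Feb 11, 2017, before the deadline.
Step 5: 74 days after Mar 18, 2017 (end of the 35-day comment period, which began when third parties are notified on Feb 11, 2017) is May 31, 2017; not done until Jun 4, 2017, 4 days after the deadline.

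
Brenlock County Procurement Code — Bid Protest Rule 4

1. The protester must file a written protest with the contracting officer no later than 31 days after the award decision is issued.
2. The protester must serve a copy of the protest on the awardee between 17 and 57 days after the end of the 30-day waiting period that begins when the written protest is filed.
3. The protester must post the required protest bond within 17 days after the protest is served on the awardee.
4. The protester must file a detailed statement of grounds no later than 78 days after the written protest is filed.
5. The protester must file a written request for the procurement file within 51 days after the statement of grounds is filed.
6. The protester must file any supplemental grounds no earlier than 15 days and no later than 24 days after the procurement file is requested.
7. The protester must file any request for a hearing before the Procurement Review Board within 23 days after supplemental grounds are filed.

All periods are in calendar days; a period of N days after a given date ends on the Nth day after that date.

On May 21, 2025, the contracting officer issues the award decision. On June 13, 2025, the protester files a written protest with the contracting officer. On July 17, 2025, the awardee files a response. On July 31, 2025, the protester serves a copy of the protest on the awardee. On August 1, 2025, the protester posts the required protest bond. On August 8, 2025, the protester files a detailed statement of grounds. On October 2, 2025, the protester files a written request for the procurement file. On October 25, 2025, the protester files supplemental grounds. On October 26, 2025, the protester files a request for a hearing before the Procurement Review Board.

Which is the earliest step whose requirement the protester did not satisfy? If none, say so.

Step 5

Step 1: 31 days after May 21, 2025 (when the award decision is issued) is June 21, 2025; completed June 13, 2025, before the deadline.
Step 2: the window is 17–57 days after July 13, 2025 (end of the 30-day waiting period, which began when the written protest is filed on June 13, 2025), so July 30, 2025 through September 8, 2025; done July 31, 2025 — within the window.
Step 3: 17 days after July 31, 2025 (when the protest is served on the awardee) is August 17, 2025; completed August 1, 2025, before the deadline.
Step 4: 78 days after June 13, 2025 (when the written protest is filed) is August 30, 2025; completed August 8, 2025, before the deadline.
Step 5: 51 days after August 8, 2025 (when the statement of grounds is filed) is September 28, 2025; October 2, 2025 misses that deadline by 4 days.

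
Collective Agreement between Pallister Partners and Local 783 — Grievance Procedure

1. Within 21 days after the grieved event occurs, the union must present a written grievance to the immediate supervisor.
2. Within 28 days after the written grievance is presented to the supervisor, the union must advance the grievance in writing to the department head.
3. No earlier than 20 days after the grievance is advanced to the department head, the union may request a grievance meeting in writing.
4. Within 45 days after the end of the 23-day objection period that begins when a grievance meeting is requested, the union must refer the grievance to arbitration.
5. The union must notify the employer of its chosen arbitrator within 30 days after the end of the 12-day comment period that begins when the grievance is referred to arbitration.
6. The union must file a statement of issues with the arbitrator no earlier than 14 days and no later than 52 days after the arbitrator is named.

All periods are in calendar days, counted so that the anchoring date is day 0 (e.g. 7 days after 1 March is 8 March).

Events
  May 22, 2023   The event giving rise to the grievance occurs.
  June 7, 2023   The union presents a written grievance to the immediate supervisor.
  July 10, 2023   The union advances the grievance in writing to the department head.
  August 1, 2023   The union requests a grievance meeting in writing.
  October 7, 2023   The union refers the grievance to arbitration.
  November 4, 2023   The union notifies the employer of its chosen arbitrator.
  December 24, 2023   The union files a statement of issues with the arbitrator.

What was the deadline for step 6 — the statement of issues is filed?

Step 6 runs from November 4, 2023, when the arbitrator is named. The window is 14–52 days after November 4, 2023; it closes on December 26, 2023.

December 26, 2023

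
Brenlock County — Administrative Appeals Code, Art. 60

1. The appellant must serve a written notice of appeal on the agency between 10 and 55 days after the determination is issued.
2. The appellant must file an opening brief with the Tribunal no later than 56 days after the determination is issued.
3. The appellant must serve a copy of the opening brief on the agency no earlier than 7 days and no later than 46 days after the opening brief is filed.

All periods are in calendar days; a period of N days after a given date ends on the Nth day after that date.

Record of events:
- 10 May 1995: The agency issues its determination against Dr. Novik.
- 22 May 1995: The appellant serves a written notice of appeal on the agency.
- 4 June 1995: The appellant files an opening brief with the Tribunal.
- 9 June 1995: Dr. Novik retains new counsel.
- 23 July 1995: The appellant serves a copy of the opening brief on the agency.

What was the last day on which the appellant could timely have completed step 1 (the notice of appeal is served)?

4 July 1995

Step 1 runs from 10 May 1995, when the determination is issued. The window is 10–55 days after 10 May 1995; it closes on 4 July 1995.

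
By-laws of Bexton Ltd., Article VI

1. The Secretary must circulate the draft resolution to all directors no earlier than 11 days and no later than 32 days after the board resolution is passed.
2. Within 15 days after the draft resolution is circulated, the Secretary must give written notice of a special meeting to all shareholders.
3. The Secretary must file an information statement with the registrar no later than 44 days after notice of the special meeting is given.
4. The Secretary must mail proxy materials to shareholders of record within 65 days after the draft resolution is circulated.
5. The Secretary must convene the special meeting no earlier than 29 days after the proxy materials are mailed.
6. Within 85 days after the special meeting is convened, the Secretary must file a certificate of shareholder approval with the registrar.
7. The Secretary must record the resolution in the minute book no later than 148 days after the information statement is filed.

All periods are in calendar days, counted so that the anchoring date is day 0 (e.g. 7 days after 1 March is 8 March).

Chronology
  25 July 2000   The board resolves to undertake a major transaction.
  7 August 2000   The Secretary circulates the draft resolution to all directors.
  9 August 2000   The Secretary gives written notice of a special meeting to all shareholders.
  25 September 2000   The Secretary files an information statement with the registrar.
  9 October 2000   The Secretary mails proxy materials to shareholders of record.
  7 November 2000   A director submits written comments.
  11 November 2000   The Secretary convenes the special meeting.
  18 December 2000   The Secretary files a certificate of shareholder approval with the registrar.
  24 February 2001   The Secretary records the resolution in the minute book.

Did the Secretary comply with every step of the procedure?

No

Step 1: the window is 11–32 days after 25 July 2000 (when the board resolution is passed), so 5 August 2000 through 26 August 2000; done 7 August 2000 — within the window.
Step 2: 15 days after 7 August 2000 (when the draft resolution is circulated) is 22 August 2000; completed 9 August 2000, before the deadline.
Step 3: 44 days after 9 August 2000 (when notice of the special meeting is given) is 22 September 2000; done 25 September 2000 — 3 days late.
Later steps need not be reached.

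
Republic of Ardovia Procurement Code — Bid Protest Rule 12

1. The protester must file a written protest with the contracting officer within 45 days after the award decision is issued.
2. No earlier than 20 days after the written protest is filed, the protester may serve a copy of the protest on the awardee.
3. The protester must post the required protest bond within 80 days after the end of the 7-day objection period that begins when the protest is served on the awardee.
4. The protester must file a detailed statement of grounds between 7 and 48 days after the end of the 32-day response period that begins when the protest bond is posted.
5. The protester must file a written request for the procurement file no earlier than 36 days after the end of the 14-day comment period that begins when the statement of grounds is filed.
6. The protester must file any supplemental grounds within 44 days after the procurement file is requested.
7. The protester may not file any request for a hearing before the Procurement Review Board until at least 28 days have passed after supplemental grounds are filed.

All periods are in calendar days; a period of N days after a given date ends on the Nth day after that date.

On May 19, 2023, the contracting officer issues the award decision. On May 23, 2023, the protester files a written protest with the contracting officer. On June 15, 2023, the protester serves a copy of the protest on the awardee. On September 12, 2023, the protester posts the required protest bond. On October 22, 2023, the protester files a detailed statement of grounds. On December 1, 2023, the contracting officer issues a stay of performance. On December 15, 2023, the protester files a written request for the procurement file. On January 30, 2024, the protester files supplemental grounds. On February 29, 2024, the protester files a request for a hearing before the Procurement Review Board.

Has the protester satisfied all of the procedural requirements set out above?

No

(1) due by May 19, 2023 + 45 days = July 3, 2023; May 23, 2023 is within that limit.
(2) permitted from May 23, 2023 + 20 days = June 12, 2023 onward; done June 15, 2023 — permitted.
(3) due by June 22, 2023 + 80 days = September 10, 2023; not done until September 12, 2023, 2 days after the deadline.
Later steps need not be reached.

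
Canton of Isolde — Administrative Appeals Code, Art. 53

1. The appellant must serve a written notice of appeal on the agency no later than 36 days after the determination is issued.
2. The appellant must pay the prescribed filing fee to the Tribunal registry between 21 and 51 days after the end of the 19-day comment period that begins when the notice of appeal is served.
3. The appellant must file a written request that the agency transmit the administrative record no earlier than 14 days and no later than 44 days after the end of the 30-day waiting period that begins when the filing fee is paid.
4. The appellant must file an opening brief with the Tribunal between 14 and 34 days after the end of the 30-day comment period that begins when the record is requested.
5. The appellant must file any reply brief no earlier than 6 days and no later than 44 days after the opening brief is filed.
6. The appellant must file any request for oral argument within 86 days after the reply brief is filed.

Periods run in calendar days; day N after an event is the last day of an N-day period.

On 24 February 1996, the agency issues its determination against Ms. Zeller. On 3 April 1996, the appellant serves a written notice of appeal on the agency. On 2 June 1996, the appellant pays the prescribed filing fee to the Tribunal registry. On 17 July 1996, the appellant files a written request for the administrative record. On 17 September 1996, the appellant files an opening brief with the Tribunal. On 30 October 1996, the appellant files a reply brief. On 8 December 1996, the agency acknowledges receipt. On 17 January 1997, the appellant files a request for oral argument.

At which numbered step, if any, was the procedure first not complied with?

Step 1

Step 1 — counting 36 days from 24 February 1996 (when the determination is issued) gives a deadline of 31 March 1996; not done until 3 April 1996, 3 days after the deadline.
The procedure was therefore not followed at step 1.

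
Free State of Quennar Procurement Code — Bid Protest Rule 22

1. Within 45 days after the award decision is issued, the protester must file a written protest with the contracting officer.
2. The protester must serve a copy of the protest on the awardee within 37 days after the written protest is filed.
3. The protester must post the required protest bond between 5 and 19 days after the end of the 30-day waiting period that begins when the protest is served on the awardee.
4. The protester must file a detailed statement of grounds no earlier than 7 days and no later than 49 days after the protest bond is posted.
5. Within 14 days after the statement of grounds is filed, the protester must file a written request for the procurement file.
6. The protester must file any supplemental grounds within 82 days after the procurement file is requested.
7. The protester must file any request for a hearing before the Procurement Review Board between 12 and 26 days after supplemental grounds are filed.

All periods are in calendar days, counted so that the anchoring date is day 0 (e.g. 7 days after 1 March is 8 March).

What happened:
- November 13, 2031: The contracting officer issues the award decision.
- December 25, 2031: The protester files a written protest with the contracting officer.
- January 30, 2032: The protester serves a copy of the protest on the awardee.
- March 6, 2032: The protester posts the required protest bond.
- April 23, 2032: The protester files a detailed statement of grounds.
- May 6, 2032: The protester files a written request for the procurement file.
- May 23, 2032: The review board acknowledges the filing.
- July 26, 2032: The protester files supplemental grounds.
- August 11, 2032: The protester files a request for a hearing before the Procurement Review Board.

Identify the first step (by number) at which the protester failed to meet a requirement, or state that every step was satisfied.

None — every step was satisfied

Step 1: 45 days after November 13, 2031 (when the award decision is issued) is December 28, 2031; completed December 25, 2031, before the deadline.
Step 2: 37 days after December 25, 2031 (when the written protest is filed) is January 31, 2032; completed January 30, 2032, before the deadline.
Step 3: the window is 5–19 days after February 29, 2032 (end of the 30-day waiting period, which began when the protest is served on the awardee on January 30, 2032), so March 5, 2032 through March 19, 2032; done March 6, 2032 — within the window.
Step 4: the window is 7–49 days after March 6, 2032 (when the protest bond is posted), so March 13, 2032 through April 24, 2032; April 23, 2032 falls inside that range.
Step 5: 14 days after April 23, 2032 (when the statement of grounds is filed) is May 7, 2032; May 6, 2032 is within that limit.
Step 6: 82 days after May 6, 2032 (when the procurement file is requested) is July 27, 2032; July 26, 2032 is within that limit.
Step 7: the window is 12–26 days after July 26, 2032 (when supplemental grounds are filed), so August 7, 2032 through August 21, 2032; done August 11, 2032 — within the window.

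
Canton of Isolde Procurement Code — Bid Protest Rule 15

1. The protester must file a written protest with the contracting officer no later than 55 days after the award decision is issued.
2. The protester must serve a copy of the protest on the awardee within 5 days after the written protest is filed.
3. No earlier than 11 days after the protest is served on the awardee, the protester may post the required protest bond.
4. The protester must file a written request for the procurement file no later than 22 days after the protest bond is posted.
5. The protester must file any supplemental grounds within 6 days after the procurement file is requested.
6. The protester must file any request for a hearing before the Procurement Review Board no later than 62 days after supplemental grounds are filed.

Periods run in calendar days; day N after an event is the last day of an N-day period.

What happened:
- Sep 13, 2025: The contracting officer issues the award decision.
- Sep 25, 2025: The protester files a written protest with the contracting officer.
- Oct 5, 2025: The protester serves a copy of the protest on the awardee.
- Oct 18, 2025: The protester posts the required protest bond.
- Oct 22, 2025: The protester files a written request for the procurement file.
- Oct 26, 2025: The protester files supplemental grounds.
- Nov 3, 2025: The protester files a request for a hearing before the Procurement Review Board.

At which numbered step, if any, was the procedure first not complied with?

Step 2

Step 1 — counting 55 days from Sep 13, 2025 (when the award decision is issued) gives a deadline of Nov 7, 2025; done Sep 25, 2025 — timely.
Step 2 — counting 5 days from Sep 25, 2025 (when the written protest is filed) gives a deadline of Sep 30, 2025; not done until Oct 5, 2025, 5 days after the deadline.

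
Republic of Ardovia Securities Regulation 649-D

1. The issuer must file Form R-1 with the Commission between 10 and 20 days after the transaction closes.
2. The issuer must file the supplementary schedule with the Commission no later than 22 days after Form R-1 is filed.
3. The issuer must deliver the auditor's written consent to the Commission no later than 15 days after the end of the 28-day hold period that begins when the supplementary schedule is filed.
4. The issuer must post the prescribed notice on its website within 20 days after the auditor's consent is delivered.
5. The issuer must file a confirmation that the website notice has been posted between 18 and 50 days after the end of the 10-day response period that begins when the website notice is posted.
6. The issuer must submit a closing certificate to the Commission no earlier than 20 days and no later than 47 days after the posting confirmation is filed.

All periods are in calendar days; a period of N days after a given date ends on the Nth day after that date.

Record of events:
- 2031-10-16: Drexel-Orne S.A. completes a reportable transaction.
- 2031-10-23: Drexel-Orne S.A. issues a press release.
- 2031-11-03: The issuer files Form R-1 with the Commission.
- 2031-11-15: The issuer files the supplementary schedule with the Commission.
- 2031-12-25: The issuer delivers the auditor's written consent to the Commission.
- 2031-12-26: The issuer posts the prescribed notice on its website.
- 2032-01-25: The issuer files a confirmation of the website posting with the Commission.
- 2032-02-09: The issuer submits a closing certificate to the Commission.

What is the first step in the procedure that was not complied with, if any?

Step 6

Step 1: the window is 10–20 days after 2031-10-16 (when the transaction closes), so 2031-10-26 through 2031-11-05; 2031-11-03 falls inside that range.
Step 2: 22 days after 2031-11-03 (when Form R-1 is filed) is 2031-11-25; 2031-11-15 is within that limit.
Step 3: 15 days after 2031-12-13 (end of the 28-day hold period, which began when the supplementary schedule is filed on 2031-11-15) is 2031-12-28; completed 2031-12-25, before the deadline.
Step 4: 20 days after 2031-12-25 (when the auditor's consent is delivered) is 2032-01-14; 2031-12-26 is within that limit.
Step 5: the window is 18–50 days after 2032-01-05 (end of the 10-day response period, which began when the website notice is posted on 2031-12-26), so 2032-01-23 through 2032-02-24; done 2032-01-25, which is between those dates.
Step 6: the window is 20–47 days after 2032-01-25 (when the posting confirmation is filed), so 2032-02-14 through 2032-03-12; 2032-02-09 is 5 days too early.
That is the first point of non-compliance.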